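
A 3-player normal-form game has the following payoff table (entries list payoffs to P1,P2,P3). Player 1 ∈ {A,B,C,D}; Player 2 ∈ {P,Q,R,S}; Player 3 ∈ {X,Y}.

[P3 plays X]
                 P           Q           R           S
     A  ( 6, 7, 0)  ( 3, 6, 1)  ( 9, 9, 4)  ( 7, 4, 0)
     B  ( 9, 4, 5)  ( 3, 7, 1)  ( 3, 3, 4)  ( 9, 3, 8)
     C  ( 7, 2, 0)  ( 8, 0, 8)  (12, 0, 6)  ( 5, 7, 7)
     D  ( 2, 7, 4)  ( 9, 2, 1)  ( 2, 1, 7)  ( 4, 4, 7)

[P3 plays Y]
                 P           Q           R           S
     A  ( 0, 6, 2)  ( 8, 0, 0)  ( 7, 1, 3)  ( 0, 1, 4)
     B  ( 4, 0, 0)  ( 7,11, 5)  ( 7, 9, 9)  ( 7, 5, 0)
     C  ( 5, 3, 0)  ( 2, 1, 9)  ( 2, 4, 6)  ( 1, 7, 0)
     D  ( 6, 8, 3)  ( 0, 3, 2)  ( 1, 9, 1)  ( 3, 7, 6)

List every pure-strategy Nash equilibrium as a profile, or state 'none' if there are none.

No pure NE.

(A,P,X): not NE [P1→B gives 9>6; P2→R gives 9>7; P3→Y gives 2>0]
(A,P,Y): not NE [P1→D gives 6>0]
(A,Q,X): not NE [P1→D gives 9>3; P2→R gives 9>6]
(A,Q,Y): not NE [P2→P gives 6>0; P3→X gives 1>0]
(A,R,X): not NE [P1→C gives 12>9]
(A,R,Y): not NE [P2→P gives 6>1; P3→X gives 4>3]
(A,S,X): not NE [P1→B gives 9>7; P2→R gives 9>4; P3→Y gives 4>0]
(A,S,Y): not NE [P1→B gives 7>0; P2→P gives 6>1]
(B,P,X): not NE [P2→Q gives 7>4]
(B,P,Y): not NE [P1→D gives 6>4; P2→Q gives 11>0; P3→X gives 5>0]
(B,Q,X): not NE [P1→D gives 9>3; P3→Y gives 5>1]
(B,Q,Y): not NE [P1→A gives 8>7]
(B,R,X): not NE [P1→C gives 12>3; P2→Q gives 7>3; P3→Y gives 9>4]
(B,R,Y): not NE [P2→Q gives 11>9]
(B,S,X): not NE [P2→Q gives 7>3]
(B,S,Y): not NE [P2→Q gives 11>5; P3→X gives 8>0]
(C,P,X): not NE [P1→B gives 9>7; P2→S gives 7>2]
(C,P,Y): not NE [P1→D gives 6>5; P2→S gives 7>3]
(C,Q,X): not NE [P1→D gives 9>8; P2→S gives 7>0; P3→Y gives 9>8]
(C,Q,Y): not NE [P1→A gives 8>2; P2→S gives 7>1]
(C,R,X): not NE [P2→S gives 7>0]
(C,R,Y): not NE [P1→B gives 7>2; P2→S gives 7>4]
(C,S,X): not NE [P1→B gives 9>5]
(C,S,Y): not NE [P1→B gives 7>1; P3→X gives 7>0]
(D,P,X): not NE [P1→B gives 9>2]
(D,P,Y): not NE [P2→R gives 9>8; P3→X gives 4>3]
(D,Q,X): not NE [P2→P gives 7>2; P3→Y gives 2>1]
(D,Q,Y): not NE [P1→A gives 8>0; P2→R gives 9>3]
(D,R,X): not NE [P1→C gives 12>2; P2→P gives 7>1]
(D,R,Y): not NE [P1→B gives 7>1; P3→X gives 7>1]
(D,S,X): not NE [P1→B gives 9>4; P2→P gives 7>4]
(D,S,Y): not NE [P1→B gives 7>3; P2→R gives 9>7; P3→X gives 7>6]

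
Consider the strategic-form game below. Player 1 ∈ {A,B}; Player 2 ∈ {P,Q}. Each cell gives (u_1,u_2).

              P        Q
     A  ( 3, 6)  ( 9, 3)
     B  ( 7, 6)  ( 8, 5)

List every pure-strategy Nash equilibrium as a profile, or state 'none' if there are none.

PSNE = {(B,P)}

(A,P): not NE [P1→B gives 7>3]
(A,Q): not NE [P2→P gives 6>3]
(B,P): NE
(B,Q): not NE [P1→A gives 9>8; P2→P gives 6>5]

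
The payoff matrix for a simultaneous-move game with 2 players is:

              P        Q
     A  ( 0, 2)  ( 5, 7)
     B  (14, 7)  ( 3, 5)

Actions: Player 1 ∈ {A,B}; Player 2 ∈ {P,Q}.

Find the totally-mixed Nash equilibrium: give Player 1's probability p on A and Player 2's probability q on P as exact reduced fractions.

P1 indiff ⇒ q·0+(1-q)·5 = q·14+(1-q)·3 ⇒ q(-14) = (1-q)(-2) ⇒ q = 1/8
P2 indiff ⇒ p·2+(1-p)·7 = p·7+(1-p)·5 ⇒ p(-5) = (1-p)(-2) ⇒ p = 2/7

p=2/7, q=1/8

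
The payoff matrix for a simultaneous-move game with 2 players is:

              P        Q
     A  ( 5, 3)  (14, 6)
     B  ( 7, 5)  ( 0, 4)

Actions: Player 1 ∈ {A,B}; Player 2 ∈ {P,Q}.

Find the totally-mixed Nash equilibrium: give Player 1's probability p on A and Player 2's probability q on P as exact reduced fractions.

P1 mixes 1/4 on A; P2 mixes 7/8 on P

P1 indiff ⇒ q·5+(1-q)·14 = q·7+(1-q)·0 ⇒ q(-2) = (1-q)(-14) ⇒ q = 7/8
P2 indiff ⇒ p·3+(1-p)·5 = p·6+(1-p)·4 ⇒ p(-3) = (1-p)(-1) ⇒ p = 1/4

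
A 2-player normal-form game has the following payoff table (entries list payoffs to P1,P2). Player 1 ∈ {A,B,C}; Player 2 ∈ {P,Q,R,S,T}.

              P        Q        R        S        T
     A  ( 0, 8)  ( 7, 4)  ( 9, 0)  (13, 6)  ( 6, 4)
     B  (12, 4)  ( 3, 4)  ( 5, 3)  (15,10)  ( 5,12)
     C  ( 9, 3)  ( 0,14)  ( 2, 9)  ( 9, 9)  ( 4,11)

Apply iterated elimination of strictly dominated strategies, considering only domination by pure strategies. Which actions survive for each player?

P1 drop C (B beats it: P:12>9 Q:3>0 R:5>2 S:15>9 T:5>4)
P2 drop Q (S beats it: A:6>4 B:10>4)
P2 drop R (P beats it: A:8>0 B:4>3)
P1→{A,B} P2→{P,S,T}

Remaining: P1:{A,B} P2:{P,S,T}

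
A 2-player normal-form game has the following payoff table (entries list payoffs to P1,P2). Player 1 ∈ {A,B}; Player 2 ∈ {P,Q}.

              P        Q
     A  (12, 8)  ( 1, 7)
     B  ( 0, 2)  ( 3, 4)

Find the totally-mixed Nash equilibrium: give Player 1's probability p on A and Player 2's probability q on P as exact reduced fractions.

P1 indiff ⇒ q·12+(1-q)·1 = q·0+(1-q)·3 ⇒ q(12) = (1-q)(2) ⇒ q = 1/7
P2 indiff ⇒ p·8+(1-p)·2 = p·7+(1-p)·4 ⇒ p(1) = (1-p)(2) ⇒ p = 2/3

P1 mixes 2/3 on A; P2 mixes 1/7 on P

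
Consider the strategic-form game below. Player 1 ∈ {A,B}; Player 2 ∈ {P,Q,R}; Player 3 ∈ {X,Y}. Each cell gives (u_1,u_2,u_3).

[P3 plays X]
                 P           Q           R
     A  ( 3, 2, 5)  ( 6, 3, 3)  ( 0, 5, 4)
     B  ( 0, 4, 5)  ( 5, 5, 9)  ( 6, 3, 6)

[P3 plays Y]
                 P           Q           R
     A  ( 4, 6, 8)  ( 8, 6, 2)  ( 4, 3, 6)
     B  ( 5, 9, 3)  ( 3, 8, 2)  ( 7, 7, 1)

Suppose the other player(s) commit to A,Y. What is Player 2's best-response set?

argmax u_2 = {P,Q}

u_2(P vs A,Y) = 6
u_2(Q vs A,Y) = 6
u_2(R vs A,Y) = 3
max payoff 6 at {P,Q}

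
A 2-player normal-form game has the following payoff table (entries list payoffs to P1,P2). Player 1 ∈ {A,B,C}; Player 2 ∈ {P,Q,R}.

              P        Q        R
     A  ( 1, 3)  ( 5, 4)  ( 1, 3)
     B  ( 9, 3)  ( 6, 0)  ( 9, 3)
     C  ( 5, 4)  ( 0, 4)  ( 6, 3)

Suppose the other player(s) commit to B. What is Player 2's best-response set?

P2 best: {P,R}

u_2(P vs B) = 3
u_2(Q vs B) = 0
u_2(R vs B) = 3
max payoff 3 at {P,R}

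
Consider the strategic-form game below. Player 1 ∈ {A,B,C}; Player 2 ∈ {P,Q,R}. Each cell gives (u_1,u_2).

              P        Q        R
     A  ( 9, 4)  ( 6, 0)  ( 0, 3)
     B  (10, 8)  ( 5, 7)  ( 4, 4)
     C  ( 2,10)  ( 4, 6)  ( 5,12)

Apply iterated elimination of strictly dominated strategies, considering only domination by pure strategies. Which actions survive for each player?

P2 drop Q (P beats it: A:4>0 B:8>7 C:10>6)
P1 drop A (B beats it: P:10>9 R:4>0)
P1→{B,C} P2→{P,R}

Remaining: P1:{B,C} P2:{P,R}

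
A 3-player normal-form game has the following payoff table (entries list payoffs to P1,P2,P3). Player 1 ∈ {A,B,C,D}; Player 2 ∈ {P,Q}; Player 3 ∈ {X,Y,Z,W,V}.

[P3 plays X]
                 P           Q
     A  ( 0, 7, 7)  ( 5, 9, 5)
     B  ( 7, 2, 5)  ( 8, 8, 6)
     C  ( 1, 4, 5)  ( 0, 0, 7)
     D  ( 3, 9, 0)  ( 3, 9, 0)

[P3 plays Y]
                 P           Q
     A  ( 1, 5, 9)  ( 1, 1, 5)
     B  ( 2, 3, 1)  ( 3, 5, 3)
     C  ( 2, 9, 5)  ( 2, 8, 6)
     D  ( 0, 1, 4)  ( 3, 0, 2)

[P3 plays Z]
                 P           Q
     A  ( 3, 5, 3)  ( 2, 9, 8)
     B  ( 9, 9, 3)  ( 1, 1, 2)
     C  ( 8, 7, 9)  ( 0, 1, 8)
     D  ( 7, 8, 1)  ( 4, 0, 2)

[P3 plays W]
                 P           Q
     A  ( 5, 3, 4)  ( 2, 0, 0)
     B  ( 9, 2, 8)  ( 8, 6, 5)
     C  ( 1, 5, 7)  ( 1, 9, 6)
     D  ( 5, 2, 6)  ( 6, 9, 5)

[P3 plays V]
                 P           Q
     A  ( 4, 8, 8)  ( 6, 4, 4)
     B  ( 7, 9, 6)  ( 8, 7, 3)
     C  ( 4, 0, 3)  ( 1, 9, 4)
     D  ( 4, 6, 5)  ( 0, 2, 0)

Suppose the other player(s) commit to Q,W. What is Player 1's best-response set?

argmax u_1 = {B}

u_1(A vs Q,W) = 2
u_1(B vs Q,W) = 8
u_1(C vs Q,W) = 1
u_1(D vs Q,W) = 6
max payoff 8 at {B}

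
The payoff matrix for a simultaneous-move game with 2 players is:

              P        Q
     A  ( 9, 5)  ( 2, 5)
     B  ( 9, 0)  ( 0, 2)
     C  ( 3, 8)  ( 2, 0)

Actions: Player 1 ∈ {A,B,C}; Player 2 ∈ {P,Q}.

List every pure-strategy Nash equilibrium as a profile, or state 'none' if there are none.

(A,P): NE
(A,Q): NE
(B,P): not NE [P2→Q gives 2>0]
(B,Q): not NE [P1→C gives 2>0]
(C,P): not NE [P1→B gives 9>3]
(C,Q): not NE [P2→P gives 8>0]

PSNE = {(A,P), (A,Q)}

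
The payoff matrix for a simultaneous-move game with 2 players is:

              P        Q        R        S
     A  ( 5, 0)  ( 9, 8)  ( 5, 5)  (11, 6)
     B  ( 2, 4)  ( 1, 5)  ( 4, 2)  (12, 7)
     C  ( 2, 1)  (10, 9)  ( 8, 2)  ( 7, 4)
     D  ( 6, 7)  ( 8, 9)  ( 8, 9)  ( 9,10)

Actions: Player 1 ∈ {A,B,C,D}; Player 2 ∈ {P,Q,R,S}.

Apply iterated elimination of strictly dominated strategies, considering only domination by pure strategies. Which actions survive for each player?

IESDS → P1:{A,B,C} P2:{Q,S}

P2 drop P (Q beats it: A:8>0 B:5>4 C:9>1 D:9>7)
P2 drop R (S beats it: A:6>5 B:7>2 C:4>2 D:10>9)
P1 drop D (A beats it: Q:9>8 S:11>9)
P1→{A,B,C} P2→{Q,S}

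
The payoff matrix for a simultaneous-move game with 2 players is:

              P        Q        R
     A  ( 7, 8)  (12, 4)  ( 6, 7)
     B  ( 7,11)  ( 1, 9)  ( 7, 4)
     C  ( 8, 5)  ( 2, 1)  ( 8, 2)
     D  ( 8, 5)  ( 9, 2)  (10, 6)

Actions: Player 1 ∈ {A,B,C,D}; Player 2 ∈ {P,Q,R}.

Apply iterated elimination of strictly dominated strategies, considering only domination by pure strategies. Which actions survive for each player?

Remaining: P1:{C,D} P2:{P,R}

P1 drop B (C beats it: P:8>7 Q:2>1 R:8>7)
P2 drop Q (P beats it: A:8>4 C:5>1 D:5>2)
P1 drop A (C beats it: P:8>7 R:8>6)
P1→{C,D} P2→{P,R}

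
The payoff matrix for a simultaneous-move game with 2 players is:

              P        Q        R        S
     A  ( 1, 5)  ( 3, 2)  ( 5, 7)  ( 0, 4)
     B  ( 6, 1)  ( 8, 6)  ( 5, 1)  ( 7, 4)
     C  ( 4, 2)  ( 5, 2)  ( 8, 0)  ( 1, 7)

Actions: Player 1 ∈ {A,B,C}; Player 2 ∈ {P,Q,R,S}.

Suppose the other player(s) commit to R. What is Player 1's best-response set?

BR_1 = {C}

u_1(A vs R) = 5
u_1(B vs R) = 5
u_1(C vs R) = 8
max payoff 8 at {C}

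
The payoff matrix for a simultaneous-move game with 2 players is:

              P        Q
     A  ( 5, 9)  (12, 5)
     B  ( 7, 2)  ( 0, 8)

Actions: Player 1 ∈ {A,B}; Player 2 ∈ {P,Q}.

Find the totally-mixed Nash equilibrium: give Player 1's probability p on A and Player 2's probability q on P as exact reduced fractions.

P1 indiff ⇒ q·5+(1-q)·12 = q·7+(1-q)·0 ⇒ q(-2) = (1-q)(-12) ⇒ q = 6/7
P2 indiff ⇒ p·9+(1-p)·2 = p·5+(1-p)·8 ⇒ p(4) = (1-p)(6) ⇒ p = 3/5

p=3/5, q=6/7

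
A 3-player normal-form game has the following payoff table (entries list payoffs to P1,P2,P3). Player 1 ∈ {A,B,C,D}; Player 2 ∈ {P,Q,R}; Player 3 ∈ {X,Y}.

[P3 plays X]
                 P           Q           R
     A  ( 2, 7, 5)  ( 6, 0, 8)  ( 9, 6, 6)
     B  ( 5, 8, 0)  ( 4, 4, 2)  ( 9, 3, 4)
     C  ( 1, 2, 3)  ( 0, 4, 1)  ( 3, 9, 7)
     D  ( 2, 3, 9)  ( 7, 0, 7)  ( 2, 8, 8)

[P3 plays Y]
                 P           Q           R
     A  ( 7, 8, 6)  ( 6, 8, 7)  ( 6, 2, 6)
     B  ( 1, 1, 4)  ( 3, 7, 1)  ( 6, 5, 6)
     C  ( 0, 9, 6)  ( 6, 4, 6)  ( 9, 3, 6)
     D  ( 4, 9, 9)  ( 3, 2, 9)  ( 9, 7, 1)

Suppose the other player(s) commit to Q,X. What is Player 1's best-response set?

u_1(A vs Q,X) = 6
u_1(B vs Q,X) = 4
u_1(C vs Q,X) = 0
u_1(D vs Q,X) = 7
max payoff 7 at {D}

P1 best: {D}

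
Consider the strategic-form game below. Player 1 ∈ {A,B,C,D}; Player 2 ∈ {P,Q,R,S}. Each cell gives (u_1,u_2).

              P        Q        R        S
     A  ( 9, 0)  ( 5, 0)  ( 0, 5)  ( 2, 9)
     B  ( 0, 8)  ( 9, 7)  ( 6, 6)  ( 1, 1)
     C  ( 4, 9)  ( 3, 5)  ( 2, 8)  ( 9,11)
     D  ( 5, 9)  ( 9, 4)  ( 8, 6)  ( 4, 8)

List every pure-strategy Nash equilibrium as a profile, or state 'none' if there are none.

Nash profiles: (C,S)

(A,P): not NE [P2→S gives 9>0]
(A,Q): not NE [P1→D gives 9>5; P2→S gives 9>0]
(A,R): not NE [P1→D gives 8>0; P2→S gives 9>5]
(A,S): not NE [P1→C gives 9>2]
(B,P): not NE [P1→A gives 9>0]
(B,Q): not NE [P2→P gives 8>7]
(B,R): not NE [P1→D gives 8>6; P2→P gives 8>6]
(B,S): not NE [P1→C gives 9>1; P2→P gives 8>1]
(C,P): not NE [P1→A gives 9>4; P2→S gives 11>9]
(C,Q): not NE [P1→D gives 9>3; P2→S gives 11>5]
(C,R): not NE [P1→D gives 8>2; P2→S gives 11>8]
(C,S): NE
(D,P): not NE [P1→A gives 9>5]
(D,Q): not NE [P2→P gives 9>4]
(D,R): not NE [P2→P gives 9>6]
(D,S): not NE [P1→C gives 9>4; P2→P gives 9>8]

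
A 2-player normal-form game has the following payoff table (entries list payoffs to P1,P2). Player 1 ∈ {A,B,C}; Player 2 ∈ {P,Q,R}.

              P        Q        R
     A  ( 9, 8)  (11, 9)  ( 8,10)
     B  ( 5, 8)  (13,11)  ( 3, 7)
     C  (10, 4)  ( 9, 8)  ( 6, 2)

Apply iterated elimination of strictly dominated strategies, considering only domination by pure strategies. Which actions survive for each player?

Remaining: P1:{A,B} P2:{Q,R}

P2 drop P (Q beats it: A:9>8 B:11>8 C:8>4)
P1 drop C (A beats it: Q:11>9 R:8>6)
P1→{A,B} P2→{Q,R}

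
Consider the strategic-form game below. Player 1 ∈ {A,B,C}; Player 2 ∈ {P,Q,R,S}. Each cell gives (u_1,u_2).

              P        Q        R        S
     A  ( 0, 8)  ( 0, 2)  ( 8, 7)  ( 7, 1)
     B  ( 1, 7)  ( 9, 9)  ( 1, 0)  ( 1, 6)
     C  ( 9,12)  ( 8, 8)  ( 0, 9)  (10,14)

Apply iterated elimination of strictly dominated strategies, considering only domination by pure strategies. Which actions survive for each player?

Survivors P1:{B,C} P2:{P,Q,S}

P2 drop R (P beats it: A:8>7 B:7>0 C:12>9)
P1 drop A (C beats it: P:9>0 Q:8>0 S:10>7)
P1→{B,C} P2→{P,Q,S}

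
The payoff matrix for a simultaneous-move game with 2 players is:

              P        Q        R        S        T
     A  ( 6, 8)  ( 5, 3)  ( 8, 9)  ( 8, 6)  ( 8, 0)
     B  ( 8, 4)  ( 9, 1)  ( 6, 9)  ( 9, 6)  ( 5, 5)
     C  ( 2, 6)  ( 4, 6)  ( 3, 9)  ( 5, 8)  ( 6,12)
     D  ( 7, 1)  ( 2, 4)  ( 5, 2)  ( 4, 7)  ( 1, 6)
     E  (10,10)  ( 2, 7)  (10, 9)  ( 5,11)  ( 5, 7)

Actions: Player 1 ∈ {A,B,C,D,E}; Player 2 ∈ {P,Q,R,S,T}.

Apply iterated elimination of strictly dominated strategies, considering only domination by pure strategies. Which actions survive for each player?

P1 drop C (A beats it: P:6>2 Q:5>4 R:8>3 S:8>5 T:8>6)
P1 drop D (B beats it: P:8>7 Q:9>2 R:6>5 S:9>4 T:5>1)
P2 drop Q (P beats it: A:8>3 B:4>1 E:10>7)
P2 drop T (R beats it: A:9>0 B:9>5 E:9>7)
P1→{A,B,E} P2→{P,R,S}

IESDS → P1:{A,B,E} P2:{P,R,S}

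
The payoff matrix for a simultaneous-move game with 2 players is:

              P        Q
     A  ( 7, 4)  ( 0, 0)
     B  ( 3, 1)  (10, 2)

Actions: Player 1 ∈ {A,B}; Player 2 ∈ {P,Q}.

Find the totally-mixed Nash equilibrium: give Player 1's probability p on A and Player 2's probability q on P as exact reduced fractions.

P1 indiff ⇒ q·7+(1-q)·0 = q·3+(1-q)·10 ⇒ q(4) = (1-q)(10) ⇒ q = 5/7
P2 indiff ⇒ p·4+(1-p)·1 = p·0+(1-p)·2 ⇒ p(4) = (1-p)(1) ⇒ p = 1/5

P1 mixes 1/5 on A; P2 mixes 5/7 on P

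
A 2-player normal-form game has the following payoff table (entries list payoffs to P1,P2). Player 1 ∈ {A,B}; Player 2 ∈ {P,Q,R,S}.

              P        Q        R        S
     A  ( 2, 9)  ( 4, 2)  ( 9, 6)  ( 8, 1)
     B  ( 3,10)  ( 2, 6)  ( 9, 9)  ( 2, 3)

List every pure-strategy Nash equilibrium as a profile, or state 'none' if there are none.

(A,P): not NE [P1→B gives 3>2]
(A,Q): not NE [P2→P gives 9>2]
(A,R): not NE [P2→P gives 9>6]
(A,S): not NE [P2→P gives 9>1]
(B,P): NE
(B,Q): not NE [P1→A gives 4>2; P2→P gives 10>6]
(B,R): not NE [P2→P gives 10>9]
(B,S): not NE [P1→A gives 8>2; P2→P gives 10>3]

PSNE = {(B,P)}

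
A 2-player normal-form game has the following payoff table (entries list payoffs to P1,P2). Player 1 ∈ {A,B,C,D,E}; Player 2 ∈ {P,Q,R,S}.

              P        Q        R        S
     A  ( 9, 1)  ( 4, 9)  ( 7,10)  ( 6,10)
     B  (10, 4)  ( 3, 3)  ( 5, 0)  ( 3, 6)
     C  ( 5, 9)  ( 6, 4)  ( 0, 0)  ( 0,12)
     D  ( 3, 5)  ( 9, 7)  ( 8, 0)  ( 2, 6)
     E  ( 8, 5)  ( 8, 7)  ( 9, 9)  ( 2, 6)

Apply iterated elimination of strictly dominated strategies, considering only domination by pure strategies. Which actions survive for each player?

Survivors P1:{A,D,E} P2:{Q,R,S}

P1 drop C (E beats it: P:8>5 Q:8>6 R:9>0 S:2>0)
P2 drop P (S beats it: A:10>1 B:6>4 D:6>5 E:6>5)
P1 drop B (A beats it: Q:4>3 R:7>5 S:6>3)
P1→{A,D,E} P2→{Q,R,S}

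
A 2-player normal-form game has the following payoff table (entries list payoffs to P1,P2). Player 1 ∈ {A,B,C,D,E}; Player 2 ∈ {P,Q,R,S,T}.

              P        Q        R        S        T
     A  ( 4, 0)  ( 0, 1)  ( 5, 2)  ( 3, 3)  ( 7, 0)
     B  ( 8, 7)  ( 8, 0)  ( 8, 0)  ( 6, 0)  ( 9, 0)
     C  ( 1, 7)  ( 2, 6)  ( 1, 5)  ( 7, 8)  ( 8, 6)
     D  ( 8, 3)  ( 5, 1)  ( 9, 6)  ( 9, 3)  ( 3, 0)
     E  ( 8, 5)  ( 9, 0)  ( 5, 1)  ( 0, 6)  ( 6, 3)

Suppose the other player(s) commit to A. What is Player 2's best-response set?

BR_2 = {S}

u_2(P vs A) = 0
u_2(Q vs A) = 1
u_2(R vs A) = 2
u_2(S vs A) = 3
u_2(T vs A) = 0
max payoff 3 at {S}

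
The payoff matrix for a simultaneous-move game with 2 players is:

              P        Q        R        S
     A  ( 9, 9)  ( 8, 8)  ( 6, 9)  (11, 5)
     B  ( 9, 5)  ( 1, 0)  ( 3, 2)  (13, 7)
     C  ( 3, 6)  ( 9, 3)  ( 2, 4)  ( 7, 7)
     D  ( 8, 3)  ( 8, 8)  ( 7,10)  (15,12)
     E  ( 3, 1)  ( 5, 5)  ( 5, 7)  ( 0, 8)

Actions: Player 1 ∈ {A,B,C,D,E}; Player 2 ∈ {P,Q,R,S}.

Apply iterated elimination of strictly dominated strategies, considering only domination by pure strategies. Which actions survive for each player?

Survivors P1:{A,B,D} P2:{P,R,S}

P1 drop E (A beats it: P:9>3 Q:8>5 R:6>5 S:11>0)
P2 drop Q (R beats it: A:9>8 B:2>0 C:4>3 D:10>8)
P1 drop C (A beats it: P:9>3 R:6>2 S:11>7)
P1→{A,B,D} P2→{P,R,S}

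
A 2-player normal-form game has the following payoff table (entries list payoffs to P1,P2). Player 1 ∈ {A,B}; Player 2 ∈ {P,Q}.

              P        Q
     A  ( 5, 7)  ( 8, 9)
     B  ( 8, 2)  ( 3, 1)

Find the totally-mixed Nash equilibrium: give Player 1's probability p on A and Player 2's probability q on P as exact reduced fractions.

P1 indiff ⇒ q·5+(1-q)·8 = q·8+(1-q)·3 ⇒ q(-3) = (1-q)(-5) ⇒ q = 5/8
P2 indiff ⇒ p·7+(1-p)·2 = p·9+(1-p)·1 ⇒ p(-2) = (1-p)(-1) ⇒ p = 1/3

p=1/3, q=5/8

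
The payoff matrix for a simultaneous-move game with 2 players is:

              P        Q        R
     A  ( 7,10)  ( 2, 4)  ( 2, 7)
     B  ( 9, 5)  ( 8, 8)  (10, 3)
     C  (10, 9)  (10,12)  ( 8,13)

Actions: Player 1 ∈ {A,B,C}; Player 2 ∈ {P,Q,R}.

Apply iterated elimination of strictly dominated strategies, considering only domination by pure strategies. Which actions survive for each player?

P1 drop A (B beats it: P:9>7 Q:8>2 R:10>2)
P2 drop P (Q beats it: B:8>5 C:12>9)
P1→{B,C} P2→{Q,R}

Survivors P1:{B,C} P2:{Q,R}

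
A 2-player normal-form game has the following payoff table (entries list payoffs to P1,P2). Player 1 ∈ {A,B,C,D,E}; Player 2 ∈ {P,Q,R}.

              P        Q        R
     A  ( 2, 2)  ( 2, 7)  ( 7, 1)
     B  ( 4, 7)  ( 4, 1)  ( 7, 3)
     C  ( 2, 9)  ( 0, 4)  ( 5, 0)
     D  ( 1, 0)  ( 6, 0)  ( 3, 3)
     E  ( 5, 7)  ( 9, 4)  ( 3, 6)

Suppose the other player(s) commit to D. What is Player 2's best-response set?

P2 best: {R}

u_2(P vs D) = 0
u_2(Q vs D) = 0
u_2(R vs D) = 3
max payoff 3 at {R}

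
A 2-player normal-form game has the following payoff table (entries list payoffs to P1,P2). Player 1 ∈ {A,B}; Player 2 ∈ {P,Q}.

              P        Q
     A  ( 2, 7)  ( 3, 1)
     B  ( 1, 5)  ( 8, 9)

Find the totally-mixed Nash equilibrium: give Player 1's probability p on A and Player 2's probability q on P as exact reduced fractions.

P1 indiff ⇒ q·2+(1-q)·3 = q·1+(1-q)·8 ⇒ q(1) = (1-q)(5) ⇒ q = 5/6
P2 indiff ⇒ p·7+(1-p)·5 = p·1+(1-p)·9 ⇒ p(6) = (1-p)(4) ⇒ p = 2/5

(p,q) = (2/5, 5/6)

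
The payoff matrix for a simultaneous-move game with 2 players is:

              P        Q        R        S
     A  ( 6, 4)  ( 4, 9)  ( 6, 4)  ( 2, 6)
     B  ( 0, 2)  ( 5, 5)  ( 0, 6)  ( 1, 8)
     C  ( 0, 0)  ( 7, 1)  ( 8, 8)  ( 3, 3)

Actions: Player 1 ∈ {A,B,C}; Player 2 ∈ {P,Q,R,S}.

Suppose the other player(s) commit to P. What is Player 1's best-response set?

u_1(A vs P) = 6
u_1(B vs P) = 0
u_1(C vs P) = 0
max payoff 6 at {A}

P1 best: {A}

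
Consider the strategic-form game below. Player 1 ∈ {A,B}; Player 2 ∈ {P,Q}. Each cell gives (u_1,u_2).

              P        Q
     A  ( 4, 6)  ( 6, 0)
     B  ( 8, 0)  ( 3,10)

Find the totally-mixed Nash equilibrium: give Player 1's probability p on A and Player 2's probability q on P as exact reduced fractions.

P1 indiff ⇒ q·4+(1-q)·6 = q·8+(1-q)·3 ⇒ q(-4) = (1-q)(-3) ⇒ q = 3/7
P2 indiff ⇒ p·6+(1-p)·0 = p·0+(1-p)·10 ⇒ p(6) = (1-p)(10) ⇒ p = 5/8

(p,q) = (5/8, 3/7)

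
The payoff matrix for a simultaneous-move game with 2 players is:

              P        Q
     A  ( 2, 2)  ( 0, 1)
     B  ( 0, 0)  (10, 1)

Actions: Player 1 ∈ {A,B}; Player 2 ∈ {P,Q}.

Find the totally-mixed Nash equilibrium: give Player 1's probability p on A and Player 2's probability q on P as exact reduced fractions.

P1 indiff ⇒ q·2+(1-q)·0 = q·0+(1-q)·10 ⇒ q(2) = (1-q)(10) ⇒ q = 5/6
P2 indiff ⇒ p·2+(1-p)·0 = p·1+(1-p)·1 ⇒ p(1) = (1-p)(1) ⇒ p = 1/2

P1 mixes 1/2 on A; P2 mixes 5/6 on P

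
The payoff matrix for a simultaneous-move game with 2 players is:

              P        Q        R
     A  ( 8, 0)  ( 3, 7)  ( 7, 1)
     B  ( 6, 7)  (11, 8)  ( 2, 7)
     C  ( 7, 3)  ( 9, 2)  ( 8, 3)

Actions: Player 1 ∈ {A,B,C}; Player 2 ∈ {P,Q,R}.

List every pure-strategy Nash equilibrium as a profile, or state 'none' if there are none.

(A,P): not NE [P2→Q gives 7>0]
(A,Q): not NE [P1→B gives 11>3]
(A,R): not NE [P1→C gives 8>7; P2→Q gives 7>1]
(B,P): not NE [P1→A gives 8>6; P2→Q gives 8>7]
(B,Q): NE
(B,R): not NE [P1→C gives 8>2; P2→Q gives 8>7]
(C,P): not NE [P1→A gives 8>7]
(C,Q): not NE [P1→B gives 11>9; P2→R gives 3>2]
(C,R): NE

Nash profiles: (B,Q), (C,R)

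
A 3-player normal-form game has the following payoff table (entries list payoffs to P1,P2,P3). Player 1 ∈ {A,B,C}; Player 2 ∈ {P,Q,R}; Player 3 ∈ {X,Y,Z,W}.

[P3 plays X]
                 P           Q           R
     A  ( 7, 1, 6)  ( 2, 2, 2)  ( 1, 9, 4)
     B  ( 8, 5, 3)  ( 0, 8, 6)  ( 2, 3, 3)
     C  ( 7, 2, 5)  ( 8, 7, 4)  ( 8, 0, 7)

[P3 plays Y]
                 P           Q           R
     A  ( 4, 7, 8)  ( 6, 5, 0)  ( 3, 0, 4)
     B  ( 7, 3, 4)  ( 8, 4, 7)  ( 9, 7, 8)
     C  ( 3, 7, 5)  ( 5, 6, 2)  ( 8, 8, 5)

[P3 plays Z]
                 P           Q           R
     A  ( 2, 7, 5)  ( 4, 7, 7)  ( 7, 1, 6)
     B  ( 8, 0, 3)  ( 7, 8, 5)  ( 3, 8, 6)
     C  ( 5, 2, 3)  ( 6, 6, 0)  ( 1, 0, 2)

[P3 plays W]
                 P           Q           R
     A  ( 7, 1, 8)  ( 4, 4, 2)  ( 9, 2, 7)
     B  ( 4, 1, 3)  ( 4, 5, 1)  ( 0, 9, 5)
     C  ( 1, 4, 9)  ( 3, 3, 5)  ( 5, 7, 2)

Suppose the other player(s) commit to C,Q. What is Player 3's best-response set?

P3 best: {W}

u_3(X vs C,Q) = 4
u_3(Y vs C,Q) = 2
u_3(Z vs C,Q) = 0
u_3(W vs C,Q) = 5
max payoff 5 at {W}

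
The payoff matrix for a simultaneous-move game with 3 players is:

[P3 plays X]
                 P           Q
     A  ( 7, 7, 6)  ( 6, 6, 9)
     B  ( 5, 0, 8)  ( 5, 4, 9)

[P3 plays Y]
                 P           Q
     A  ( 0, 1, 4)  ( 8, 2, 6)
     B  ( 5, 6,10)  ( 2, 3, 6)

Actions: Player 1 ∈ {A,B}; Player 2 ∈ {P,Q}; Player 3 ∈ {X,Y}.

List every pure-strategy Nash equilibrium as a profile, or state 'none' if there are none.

PSNE = {(A,P,X), (B,P,Y)}

(A,P,X): NE
(A,P,Y): not NE [P1→B gives 5>0; P2→Q gives 2>1; P3→X gives 6>4]
(A,Q,X): not NE [P2→P gives 7>6]
(A,Q,Y): not NE [P3→X gives 9>6]
(B,P,X): not NE [P1→A gives 7>5; P2→Q gives 4>0; P3→Y gives 10>8]
(B,P,Y): NE
(B,Q,X): not NE [P1→A gives 6>5]
(B,Q,Y): not NE [P1→A gives 8>2; P2→P gives 6>3; P3→X gives 9>6]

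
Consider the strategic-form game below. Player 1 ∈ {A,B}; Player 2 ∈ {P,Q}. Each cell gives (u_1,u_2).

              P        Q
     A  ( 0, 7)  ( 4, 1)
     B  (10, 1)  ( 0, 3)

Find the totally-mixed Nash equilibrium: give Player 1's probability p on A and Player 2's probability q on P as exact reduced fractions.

p=1/4, q=2/7

P1 indiff ⇒ q·0+(1-q)·4 = q·10+(1-q)·0 ⇒ q(-10) = (1-q)(-4) ⇒ q = 2/7
P2 indiff ⇒ p·7+(1-p)·1 = p·1+(1-p)·3 ⇒ p(6) = (1-p)(2) ⇒ p = 1/4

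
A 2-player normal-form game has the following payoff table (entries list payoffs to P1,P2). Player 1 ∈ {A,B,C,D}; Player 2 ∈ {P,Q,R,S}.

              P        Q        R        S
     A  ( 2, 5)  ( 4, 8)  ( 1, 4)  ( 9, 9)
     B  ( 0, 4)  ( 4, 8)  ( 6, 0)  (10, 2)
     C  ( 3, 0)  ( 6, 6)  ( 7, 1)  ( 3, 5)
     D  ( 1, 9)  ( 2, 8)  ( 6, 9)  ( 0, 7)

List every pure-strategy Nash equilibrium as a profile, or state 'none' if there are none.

PSNE = {(C,Q)}

(A,P): not NE [P1→C gives 3>2; P2→S gives 9>5]
(A,Q): not NE [P1→C gives 6>4; P2→S gives 9>8]
(A,R): not NE [P1→C gives 7>1; P2→S gives 9>4]
(A,S): not NE [P1→B gives 10>9]
(B,P): not NE [P1→C gives 3>0; P2→Q gives 8>4]
(B,Q): not NE [P1→C gives 6>4]
(B,R): not NE [P1→C gives 7>6; P2→Q gives 8>0]
(B,S): not NE [P2→Q gives 8>2]
(C,P): not NE [P2→Q gives 6>0]
(C,Q): NE
(C,R): not NE [P2→Q gives 6>1]
(C,S): not NE [P1→B gives 10>3; P2→Q gives 6>5]
(D,P): not NE [P1→C gives 3>1]
(D,Q): not NE [P1→C gives 6>2; P2→R gives 9>8]
(D,R): not NE [P1→C gives 7>6]
(D,S): not NE [P1→B gives 10>0; P2→R gives 9>7]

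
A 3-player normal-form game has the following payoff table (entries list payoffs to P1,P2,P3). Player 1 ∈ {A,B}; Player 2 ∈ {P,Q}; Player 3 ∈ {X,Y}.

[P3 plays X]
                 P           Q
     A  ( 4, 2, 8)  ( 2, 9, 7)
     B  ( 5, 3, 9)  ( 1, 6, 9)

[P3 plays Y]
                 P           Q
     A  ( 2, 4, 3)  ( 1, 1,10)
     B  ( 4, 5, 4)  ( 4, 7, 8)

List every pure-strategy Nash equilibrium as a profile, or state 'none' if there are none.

(A,P,X): not NE [P1→B gives 5>4; P2→Q gives 9>2]
(A,P,Y): not NE [P1→B gives 4>2; P3→X gives 8>3]
(A,Q,X): not NE [P3→Y gives 10>7]
(A,Q,Y): not NE [P1→B gives 4>1; P2→P gives 4>1]
(B,P,X): not NE [P2→Q gives 6>3]
(B,P,Y): not NE [P2→Q gives 7>5; P3→X gives 9>4]
(B,Q,X): not NE [P1→A gives 2>1]
(B,Q,Y): not NE [P3→X gives 9>8]

Equilibria: none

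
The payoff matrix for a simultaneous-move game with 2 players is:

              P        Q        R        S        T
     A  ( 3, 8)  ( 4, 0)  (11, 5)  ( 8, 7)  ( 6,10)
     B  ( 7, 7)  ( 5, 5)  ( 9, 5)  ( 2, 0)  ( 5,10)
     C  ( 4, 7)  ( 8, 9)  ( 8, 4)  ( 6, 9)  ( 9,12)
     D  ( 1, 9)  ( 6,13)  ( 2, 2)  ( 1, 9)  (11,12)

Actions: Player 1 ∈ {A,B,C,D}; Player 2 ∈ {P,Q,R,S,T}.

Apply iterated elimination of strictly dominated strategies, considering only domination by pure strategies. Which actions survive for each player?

P2 drop P (T beats it: A:10>8 B:10>7 C:12>7 D:12>9)
P2 drop R (T beats it: A:10>5 B:10>5 C:12>4 D:12>2)
P1 drop B (C beats it: Q:8>5 S:6>2 T:9>5)
P2 drop S (T beats it: A:10>7 C:12>9 D:12>9)
P1 drop A (C beats it: Q:8>4 T:9>6)
P1→{C,D} P2→{Q,T}

Remaining: P1:{C,D} P2:{Q,T}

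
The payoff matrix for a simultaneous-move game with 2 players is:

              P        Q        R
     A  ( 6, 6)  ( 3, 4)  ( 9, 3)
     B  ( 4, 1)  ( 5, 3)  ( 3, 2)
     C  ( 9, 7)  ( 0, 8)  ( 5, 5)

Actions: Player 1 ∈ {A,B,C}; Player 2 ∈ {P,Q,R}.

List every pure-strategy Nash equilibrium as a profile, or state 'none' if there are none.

NE set: (B,Q)

(A,P): not NE [P1→C gives 9>6]
(A,Q): not NE [P1→B gives 5>3; P2→P gives 6>4]
(A,R): not NE [P2→P gives 6>3]
(B,P): not NE [P1→C gives 9>4; P2→Q gives 3>1]
(B,Q): NE
(B,R): not NE [P1→A gives 9>3; P2→Q gives 3>2]
(C,P): not NE [P2→Q gives 8>7]
(C,Q): not NE [P1→B gives 5>0]
(C,R): not NE [P1→A gives 9>5; P2→Q gives 8>5]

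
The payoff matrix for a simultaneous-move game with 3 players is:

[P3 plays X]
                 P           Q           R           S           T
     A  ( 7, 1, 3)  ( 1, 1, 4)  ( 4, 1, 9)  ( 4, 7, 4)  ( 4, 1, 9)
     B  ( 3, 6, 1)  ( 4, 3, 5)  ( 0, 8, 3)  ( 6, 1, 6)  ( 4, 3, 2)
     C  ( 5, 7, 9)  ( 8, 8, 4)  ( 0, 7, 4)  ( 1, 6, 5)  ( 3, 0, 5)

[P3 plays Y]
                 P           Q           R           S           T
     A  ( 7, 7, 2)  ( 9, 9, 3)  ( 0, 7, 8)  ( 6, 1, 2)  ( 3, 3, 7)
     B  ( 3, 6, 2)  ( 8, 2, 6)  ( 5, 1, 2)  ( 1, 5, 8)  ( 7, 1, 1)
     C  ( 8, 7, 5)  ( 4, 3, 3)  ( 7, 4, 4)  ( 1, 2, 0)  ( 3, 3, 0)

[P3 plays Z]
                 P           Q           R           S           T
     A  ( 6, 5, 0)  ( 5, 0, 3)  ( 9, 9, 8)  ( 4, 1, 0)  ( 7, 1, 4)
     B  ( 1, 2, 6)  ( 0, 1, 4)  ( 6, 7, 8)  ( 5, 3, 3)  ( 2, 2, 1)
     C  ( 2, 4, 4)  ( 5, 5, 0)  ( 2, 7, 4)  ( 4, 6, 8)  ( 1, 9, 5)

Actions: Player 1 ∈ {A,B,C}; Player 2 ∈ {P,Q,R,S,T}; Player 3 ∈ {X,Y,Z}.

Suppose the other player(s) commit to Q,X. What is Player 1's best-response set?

u_1(A vs Q,X) = 1
u_1(B vs Q,X) = 4
u_1(C vs Q,X) = 8
max payoff 8 at {C}

BR_1 = {C}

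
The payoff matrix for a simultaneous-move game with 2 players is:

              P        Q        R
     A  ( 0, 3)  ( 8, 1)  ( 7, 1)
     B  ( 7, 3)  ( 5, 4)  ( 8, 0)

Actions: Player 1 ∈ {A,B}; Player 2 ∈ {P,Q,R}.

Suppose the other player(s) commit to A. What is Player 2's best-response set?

u_2(P vs A) = 3
u_2(Q vs A) = 1
u_2(R vs A) = 1
max payoff 3 at {P}

BR_2 = {P}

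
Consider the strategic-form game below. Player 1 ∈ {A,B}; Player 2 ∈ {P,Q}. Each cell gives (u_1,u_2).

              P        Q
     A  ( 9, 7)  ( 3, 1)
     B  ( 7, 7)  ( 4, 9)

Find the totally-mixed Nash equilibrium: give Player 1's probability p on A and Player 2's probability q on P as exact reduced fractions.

P1 mixes 1/4 on A; P2 mixes 1/3 on P

P1 indiff ⇒ q·9+(1-q)·3 = q·7+(1-q)·4 ⇒ q(2) = (1-q)(1) ⇒ q = 1/3
P2 indiff ⇒ p·7+(1-p)·7 = p·1+(1-p)·9 ⇒ p(6) = (1-p)(2) ⇒ p = 1/4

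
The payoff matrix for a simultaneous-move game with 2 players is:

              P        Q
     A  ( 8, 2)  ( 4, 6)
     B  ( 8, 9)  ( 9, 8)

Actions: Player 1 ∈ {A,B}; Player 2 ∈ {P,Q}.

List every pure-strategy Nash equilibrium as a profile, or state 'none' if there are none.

(A,P): not NE [P2→Q gives 6>2]
(A,Q): not NE [P1→B gives 9>4]
(B,P): NE
(B,Q): not NE [P2→P gives 9>8]

NE set: (B,P)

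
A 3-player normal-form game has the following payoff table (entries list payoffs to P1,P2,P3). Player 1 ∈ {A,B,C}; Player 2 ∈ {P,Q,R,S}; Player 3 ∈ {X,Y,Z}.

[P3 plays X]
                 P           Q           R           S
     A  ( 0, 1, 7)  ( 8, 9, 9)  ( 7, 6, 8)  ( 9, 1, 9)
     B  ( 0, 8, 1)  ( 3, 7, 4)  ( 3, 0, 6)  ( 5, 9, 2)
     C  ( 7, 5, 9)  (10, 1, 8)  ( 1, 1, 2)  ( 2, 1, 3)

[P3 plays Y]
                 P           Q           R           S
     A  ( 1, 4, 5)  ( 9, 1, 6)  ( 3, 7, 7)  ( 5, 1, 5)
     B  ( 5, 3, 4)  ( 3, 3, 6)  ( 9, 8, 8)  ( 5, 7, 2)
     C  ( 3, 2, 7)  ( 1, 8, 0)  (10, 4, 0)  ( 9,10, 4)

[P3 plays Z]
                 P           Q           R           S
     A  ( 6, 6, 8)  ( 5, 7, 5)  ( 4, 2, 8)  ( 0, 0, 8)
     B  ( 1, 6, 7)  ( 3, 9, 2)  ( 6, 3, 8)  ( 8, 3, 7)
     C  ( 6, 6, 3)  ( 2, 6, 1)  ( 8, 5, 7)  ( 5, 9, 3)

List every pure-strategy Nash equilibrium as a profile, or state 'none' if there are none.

Nash profiles: (C,P,X), (C,S,Y)

(A,P,X): not NE [P1→C gives 7>0; P2→Q gives 9>1; P3→Z gives 8>7]
(A,P,Y): not NE [P1→B gives 5>1; P2→R gives 7>4; P3→Z gives 8>5]
(A,P,Z): not NE [P2→Q gives 7>6]
(A,Q,X): not NE [P1→C gives 10>8]
(A,Q,Y): not NE [P2→R gives 7>1; P3→X gives 9>6]
(A,Q,Z): not NE [P3→X gives 9>5]
(A,R,X): not NE [P2→Q gives 9>6]
(A,R,Y): not NE [P1→C gives 10>3; P3→Z gives 8>7]
(A,R,Z): not NE [P1→C gives 8>4; P2→Q gives 7>2]
(A,S,X): not NE [P2→Q gives 9>1]
(A,S,Y): not NE [P1→C gives 9>5; P2→R gives 7>1; P3→X gives 9>5]
(A,S,Z): not NE [P1→B gives 8>0; P2→Q gives 7>0; P3→X gives 9>8]
(B,P,X): not NE [P1→C gives 7>0; P2→S gives 9>8; P3→Z gives 7>1]
(B,P,Y): not NE [P2→R gives 8>3; P3→Z gives 7>4]
(B,P,Z): not NE [P1→C gives 6>1; P2→Q gives 9>6]
(B,Q,X): not NE [P1→C gives 10>3; P2→S gives 9>7; P3→Y gives 6>4]
(B,Q,Y): not NE [P1→A gives 9>3; P2→R gives 8>3]
(B,Q,Z): not NE [P1→A gives 5>3; P3→Y gives 6>2]
(B,R,X): not NE [P1→A gives 7>3; P2→S gives 9>0; P3→Z gives 8>6]
(B,R,Y): not NE [P1→C gives 10>9]
(B,R,Z): not NE [P1→C gives 8>6; P2→Q gives 9>3]
(B,S,X): not NE [P1→A gives 9>5; P3→Z gives 7>2]
(B,S,Y): not NE [P1→C gives 9>5; P2→R gives 8>7; P3→Z gives 7>2]
(B,S,Z): not NE [P2→Q gives 9>3]
(C,P,X): NE
(C,P,Y): not NE [P1→B gives 5>3; P2→S gives 10>2; P3→X gives 9>7]
(C,P,Z): not NE [P2→S gives 9>6; P3→X gives 9>3]
(C,Q,X): not NE [P2→P gives 5>1]
(C,Q,Y): not NE [P1→A gives 9>1; P2→S gives 10>8; P3→X gives 8>0]
(C,Q,Z): not NE [P1→A gives 5>2; P2→S gives 9>6; P3→X gives 8>1]
(C,R,X): not NE [P1→A gives 7>1; P2→P gives 5>1; P3→Z gives 7>2]
(C,R,Y): not NE [P2→S gives 10>4; P3→Z gives 7>0]
(C,R,Z): not NE [P2→S gives 9>5]
(C,S,X): not NE [P1→A gives 9>2; P2→P gives 5>1; P3→Y gives 4>3]
(C,S,Y): NE
(C,S,Z): not NE [P1→B gives 8>5; P3→Y gives 4>3]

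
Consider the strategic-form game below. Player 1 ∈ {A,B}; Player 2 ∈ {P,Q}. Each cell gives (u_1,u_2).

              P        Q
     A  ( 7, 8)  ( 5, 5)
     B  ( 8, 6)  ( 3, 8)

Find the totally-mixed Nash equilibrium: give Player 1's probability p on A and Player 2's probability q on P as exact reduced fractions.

P1 mixes 2/5 on A; P2 mixes 2/3 on P

P1 indiff ⇒ q·7+(1-q)·5 = q·8+(1-q)·3 ⇒ q(-1) = (1-q)(-2) ⇒ q = 2/3
P2 indiff ⇒ p·8+(1-p)·6 = p·5+(1-p)·8 ⇒ p(3) = (1-p)(2) ⇒ p = 2/5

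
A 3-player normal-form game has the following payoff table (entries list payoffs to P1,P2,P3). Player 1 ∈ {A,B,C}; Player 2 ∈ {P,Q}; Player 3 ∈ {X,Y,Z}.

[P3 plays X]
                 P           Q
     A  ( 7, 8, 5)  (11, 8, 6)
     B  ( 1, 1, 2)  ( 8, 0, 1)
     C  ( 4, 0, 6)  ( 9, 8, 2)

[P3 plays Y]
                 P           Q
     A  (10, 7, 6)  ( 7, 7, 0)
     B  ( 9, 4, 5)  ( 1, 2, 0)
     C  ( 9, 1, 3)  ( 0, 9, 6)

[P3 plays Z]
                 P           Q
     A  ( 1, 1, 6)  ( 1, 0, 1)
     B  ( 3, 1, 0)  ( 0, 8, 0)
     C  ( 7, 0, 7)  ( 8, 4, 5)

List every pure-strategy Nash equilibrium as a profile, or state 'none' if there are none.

(A,P,X): not NE [P3→Z gives 6>5]
(A,P,Y): NE
(A,P,Z): not NE [P1→C gives 7>1]
(A,Q,X): NE
(A,Q,Y): not NE [P3→X gives 6>0]
(A,Q,Z): not NE [P1→C gives 8>1; P2→P gives 1>0; P3→X gives 6>1]
(B,P,X): not NE [P1→A gives 7>1; P3→Y gives 5>2]
(B,P,Y): not NE [P1→A gives 10>9]
(B,P,Z): not NE [P1→C gives 7>3; P2→Q gives 8>1; P3→Y gives 5>0]
(B,Q,X): not NE [P1→A gives 11>8; P2→P gives 1>0]
(B,Q,Y): not NE [P1→A gives 7>1; P2→P gives 4>2; P3→X gives 1>0]
(B,Q,Z): not NE [P1→C gives 8>0; P3→X gives 1>0]
(C,P,X): not NE [P1→A gives 7>4; P2→Q gives 8>0; P3→Z gives 7>6]
(C,P,Y): not NE [P1→A gives 10>9; P2→Q gives 9>1; P3→Z gives 7>3]
(C,P,Z): not NE [P2→Q gives 4>0]
(C,Q,X): not NE [P1→A gives 11>9; P3→Y gives 6>2]
(C,Q,Y): not NE [P1→A gives 7>0]
(C,Q,Z): not NE [P3→Y gives 6>5]

Nash profiles: (A,P,Y), (A,Q,X)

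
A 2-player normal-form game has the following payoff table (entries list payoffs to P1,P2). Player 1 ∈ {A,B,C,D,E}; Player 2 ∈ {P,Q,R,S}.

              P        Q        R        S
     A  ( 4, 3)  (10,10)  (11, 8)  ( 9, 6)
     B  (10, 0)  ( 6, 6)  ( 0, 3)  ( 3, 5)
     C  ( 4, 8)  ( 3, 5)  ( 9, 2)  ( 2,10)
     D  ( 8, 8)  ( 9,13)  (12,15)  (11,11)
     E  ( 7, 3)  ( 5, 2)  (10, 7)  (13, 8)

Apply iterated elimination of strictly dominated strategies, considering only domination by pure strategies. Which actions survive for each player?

IESDS → P1:{A,D,E} P2:{Q,R,S}

P1 drop C (D beats it: P:8>4 Q:9>3 R:12>9 S:11>2)
P2 drop P (R beats it: A:8>3 B:3>0 D:15>8 E:7>3)
P1 drop B (A beats it: Q:10>6 R:11>0 S:9>3)
P1→{A,D,E} P2→{Q,R,S}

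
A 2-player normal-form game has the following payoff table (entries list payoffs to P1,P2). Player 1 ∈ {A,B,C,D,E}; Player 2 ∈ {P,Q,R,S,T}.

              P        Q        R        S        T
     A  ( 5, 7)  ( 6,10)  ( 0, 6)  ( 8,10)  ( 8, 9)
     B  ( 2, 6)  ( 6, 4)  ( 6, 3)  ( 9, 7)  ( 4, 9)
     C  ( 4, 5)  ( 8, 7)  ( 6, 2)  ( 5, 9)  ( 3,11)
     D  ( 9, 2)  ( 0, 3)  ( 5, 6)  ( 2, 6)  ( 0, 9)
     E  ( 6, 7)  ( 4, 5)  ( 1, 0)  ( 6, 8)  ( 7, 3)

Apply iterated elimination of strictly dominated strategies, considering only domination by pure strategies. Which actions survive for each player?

P2 drop P (S beats it: A:10>7 B:7>6 C:9>5 D:6>2 E:8>7)
P1 drop D (B beats it: Q:6>0 R:6>5 S:9>2 T:4>0)
P2 drop R (Q beats it: A:10>6 B:4>3 C:7>2 E:5>0)
P1 drop E (A beats it: Q:6>4 S:8>6 T:8>7)
P1→{A,B,C} P2→{Q,S,T}

Survivors P1:{A,B,C} P2:{Q,S,T}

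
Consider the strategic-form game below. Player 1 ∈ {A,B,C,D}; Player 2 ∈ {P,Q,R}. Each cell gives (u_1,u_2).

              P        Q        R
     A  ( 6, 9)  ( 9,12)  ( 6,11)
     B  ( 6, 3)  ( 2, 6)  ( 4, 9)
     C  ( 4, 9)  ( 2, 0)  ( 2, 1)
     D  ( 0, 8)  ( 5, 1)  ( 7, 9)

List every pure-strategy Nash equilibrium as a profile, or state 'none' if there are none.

(A,P): not NE [P2→Q gives 12>9]
(A,Q): NE
(A,R): not NE [P1→D gives 7>6; P2→Q gives 12>11]
(B,P): not NE [P2→R gives 9>3]
(B,Q): not NE [P1→A gives 9>2; P2→R gives 9>6]
(B,R): not NE [P1→D gives 7>4]
(C,P): not NE [P1→B gives 6>4]
(C,Q): not NE [P1→A gives 9>2; P2→P gives 9>0]
(C,R): not NE [P1→D gives 7>2; P2→P gives 9>1]
(D,P): not NE [P1→B gives 6>0; P2→R gives 9>8]
(D,Q): not NE [P1→A gives 9>5; P2→R gives 9>1]
(D,R): NE

NE set: (A,Q), (D,R)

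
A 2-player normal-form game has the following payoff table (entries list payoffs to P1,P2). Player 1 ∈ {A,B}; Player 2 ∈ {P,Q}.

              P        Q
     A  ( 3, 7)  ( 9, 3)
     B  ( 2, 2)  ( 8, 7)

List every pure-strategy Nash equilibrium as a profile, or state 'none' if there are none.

(A,P): NE
(A,Q): not NE [P2→P gives 7>3]
(B,P): not NE [P1→A gives 3>2; P2→Q gives 7>2]
(B,Q): not NE [P1→A gives 9>8]

PSNE = {(A,P)}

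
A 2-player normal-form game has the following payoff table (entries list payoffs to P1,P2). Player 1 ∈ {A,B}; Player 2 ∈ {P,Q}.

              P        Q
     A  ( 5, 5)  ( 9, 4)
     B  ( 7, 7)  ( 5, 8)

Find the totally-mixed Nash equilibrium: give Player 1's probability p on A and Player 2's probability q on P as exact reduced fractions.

P1 indiff ⇒ q·5+(1-q)·9 = q·7+(1-q)·5 ⇒ q(-2) = (1-q)(-4) ⇒ q = 2/3
P2 indiff ⇒ p·5+(1-p)·7 = p·4+(1-p)·8 ⇒ p(1) = (1-p)(1) ⇒ p = 1/2

(p,q) = (1/2, 2/3)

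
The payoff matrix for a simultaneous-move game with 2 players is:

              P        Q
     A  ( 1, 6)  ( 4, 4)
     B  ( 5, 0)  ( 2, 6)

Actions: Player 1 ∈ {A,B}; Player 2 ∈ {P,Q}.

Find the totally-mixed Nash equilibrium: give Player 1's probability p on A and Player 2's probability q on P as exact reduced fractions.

p=3/4, q=1/3

P1 indiff ⇒ q·1+(1-q)·4 = q·5+(1-q)·2 ⇒ q(-4) = (1-q)(-2) ⇒ q = 1/3
P2 indiff ⇒ p·6+(1-p)·0 = p·4+(1-p)·6 ⇒ p(2) = (1-p)(6) ⇒ p = 3/4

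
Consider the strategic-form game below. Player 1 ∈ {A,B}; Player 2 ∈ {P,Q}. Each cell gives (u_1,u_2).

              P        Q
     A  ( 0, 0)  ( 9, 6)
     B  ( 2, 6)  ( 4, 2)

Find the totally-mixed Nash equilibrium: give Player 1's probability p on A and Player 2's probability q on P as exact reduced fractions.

P1 indiff ⇒ q·0+(1-q)·9 = q·2+(1-q)·4 ⇒ q(-2) = (1-q)(-5) ⇒ q = 5/7
P2 indiff ⇒ p·0+(1-p)·6 = p·6+(1-p)·2 ⇒ p(-6) = (1-p)(-4) ⇒ p = 2/5

P1 mixes 2/5 on A; P2 mixes 5/7 on P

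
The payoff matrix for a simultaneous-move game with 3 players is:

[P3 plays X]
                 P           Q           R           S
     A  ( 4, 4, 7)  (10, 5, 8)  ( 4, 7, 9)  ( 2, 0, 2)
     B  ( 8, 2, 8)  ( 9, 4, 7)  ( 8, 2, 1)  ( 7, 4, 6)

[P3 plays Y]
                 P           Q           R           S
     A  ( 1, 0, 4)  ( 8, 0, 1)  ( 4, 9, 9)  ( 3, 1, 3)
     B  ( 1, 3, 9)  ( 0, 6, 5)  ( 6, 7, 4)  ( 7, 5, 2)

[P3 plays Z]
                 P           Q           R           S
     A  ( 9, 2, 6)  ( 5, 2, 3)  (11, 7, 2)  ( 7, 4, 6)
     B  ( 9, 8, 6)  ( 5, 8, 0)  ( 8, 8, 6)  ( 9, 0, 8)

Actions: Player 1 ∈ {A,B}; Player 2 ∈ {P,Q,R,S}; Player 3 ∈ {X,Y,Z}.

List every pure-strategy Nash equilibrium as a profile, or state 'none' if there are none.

No pure NE.

(A,P,X): not NE [P1→B gives 8>4; P2→R gives 7>4]
(A,P,Y): not NE [P2→R gives 9>0; P3→X gives 7>4]
(A,P,Z): not NE [P2→R gives 7>2; P3→X gives 7>6]
(A,Q,X): not NE [P2→R gives 7>5]
(A,Q,Y): not NE [P2→R gives 9>0; P3→X gives 8>1]
(A,Q,Z): not NE [P2→R gives 7>2; P3→X gives 8>3]
(A,R,X): not NE [P1→B gives 8>4]
(A,R,Y): not NE [P1→B gives 6>4]
(A,R,Z): not NE [P3→Y gives 9>2]
(A,S,X): not NE [P1→B gives 7>2; P2→R gives 7>0; P3→Z gives 6>2]
(A,S,Y): not NE [P1→B gives 7>3; P2→R gives 9>1; P3→Z gives 6>3]
(A,S,Z): not NE [P1→B gives 9>7; P2→R gives 7>4]
(B,P,X): not NE [P2→S gives 4>2; P3→Y gives 9>8]
(B,P,Y): not NE [P2→R gives 7>3]
(B,P,Z): not NE [P3→Y gives 9>6]
(B,Q,X): not NE [P1→A gives 10>9]
(B,Q,Y): not NE [P1→A gives 8>0; P2→R gives 7>6; P3→X gives 7>5]
(B,Q,Z): not NE [P3→X gives 7>0]
(B,R,X): not NE [P2→S gives 4>2; P3→Z gives 6>1]
(B,R,Y): not NE [P3→Z gives 6>4]
(B,R,Z): not NE [P1→A gives 11>8]
(B,S,X): not NE [P3→Z gives 8>6]
(B,S,Y): not NE [P2→R gives 7>5; P3→Z gives 8>2]
(B,S,Z): not NE [P2→R gives 8>0]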